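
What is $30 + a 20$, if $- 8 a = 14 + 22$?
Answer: $-60$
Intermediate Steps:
$a = - \frac{9}{2}$ ($a = - \frac{14 + 22}{8} = \left(- \frac{1}{8}\right) 36 = - \frac{9}{2} \approx -4.5$)
$30 + a 20 = 30 - 90 = -60$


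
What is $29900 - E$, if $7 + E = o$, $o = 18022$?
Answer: $11885$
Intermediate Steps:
$E = 18015$ ($E = -7 + 18022 = 18015$)
$29900 - E = 29900 - 18015 = 11885$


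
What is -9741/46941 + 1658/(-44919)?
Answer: -171794719/702847593 ≈ -0.24443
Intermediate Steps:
-9741/46941 + 1658/(-44919) = -9741*1/46941 + 1658*(-1/44919) = -3247/15647 - 1658/44919 = -171794719/702847593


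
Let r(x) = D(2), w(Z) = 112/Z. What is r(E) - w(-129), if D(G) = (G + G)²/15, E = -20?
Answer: 416/215 ≈ 1.9349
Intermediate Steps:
D(G) = 4*G²/15 (D(G) = (2*G)²*(1/15) = (4*G²)*(1/15) = 4*G²/15)
r(x) = 16/15 (r(x) = (4/15)*2² = (4/15)*4 = 16/15)
r(E) - w(-129) = 16/15 - 112/(-129) = 16/15 - 112*(-1)/129 = 16/15 - 1*(-112/129) = 16/15 + 112/129 = 416/215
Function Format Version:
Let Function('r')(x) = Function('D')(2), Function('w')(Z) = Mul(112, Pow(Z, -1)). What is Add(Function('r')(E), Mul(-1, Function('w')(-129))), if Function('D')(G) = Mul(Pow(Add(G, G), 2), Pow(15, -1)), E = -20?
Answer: Rational(416, 215) ≈ 1.9349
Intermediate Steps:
Function('D')(G) = Mul(Rational(4, 15), Pow(G, 2)) (Function('D')(G) = Mul(Pow(Mul(2, G), 2), Rational(1, 15)) = Mul(Mul(4, Pow(G, 2)), Rational(1, 15)) = Mul(Rational(4, 15), Pow(G, 2)))
Function('r')(x) = Rational(16, 15) (Function('r')(x) = Mul(Rational(4, 15), Pow(2, 2)) = Mul(Rational(4, 15), 4) = Rational(16, 15))
Add(Function('r')(E), Mul(-1, Function('w')(-129))) = Add(Rational(16, 15), Mul(-1, Mul(112, Pow(-129, -1)))) = Add(Rational(16, 15), Mul(-1, Mul(112, Rational(-1, 129)))) = Add(Rational(16, 15), Mul(-1, Rational(-112, 129))) = Add(Rational(16, 15), Rational(112, 129)) = Rational(416, 215)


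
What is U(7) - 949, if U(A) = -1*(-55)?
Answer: -894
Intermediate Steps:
U(A) = 55
U(7) - 949 = 55 - 949 = -894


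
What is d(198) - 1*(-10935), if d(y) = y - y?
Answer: 10935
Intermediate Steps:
d(y) = 0
d(198) - 1*(-10935) = 0 - 1*(-10935) = 0 + 10935 = 10935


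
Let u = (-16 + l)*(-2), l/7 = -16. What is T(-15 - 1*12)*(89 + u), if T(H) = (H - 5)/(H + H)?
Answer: 1840/9 ≈ 204.44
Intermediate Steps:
T(H) = (-5 + H)/(2*H) (T(H) = (-5 + H)/((2*H)) = (-5 + H)*(1/(2*H)) = (-5 + H)/(2*H))
l = -112 (l = 7*(-16) = -112)
u = 256 (u = (-16 - 112)*(-2) = -128*(-2) = 256)
T(-15 - 1*12)*(89 + u) = ((-5 + (-15 - 1*12))/(2*(-15 - 1*12)))*(89 + 256) = ((-5 + (-15 - 12))/(2*(-15 - 12)))*345 = ((½)*(-5 - 27)/(-27))*345 = ((½)*(-1/27)*(-32))*345 = (16/27)*345 = 1840/9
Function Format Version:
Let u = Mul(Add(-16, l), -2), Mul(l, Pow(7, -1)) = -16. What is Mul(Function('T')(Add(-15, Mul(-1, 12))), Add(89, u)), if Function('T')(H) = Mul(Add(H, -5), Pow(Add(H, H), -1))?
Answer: Rational(1840, 9) ≈ 204.44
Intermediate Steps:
Function('T')(H) = Mul(Rational(1, 2), Pow(H, -1), Add(-5, H)) (Function('T')(H) = Mul(Add(-5, H), Pow(Mul(2, H), -1)) = Mul(Add(-5, H), Mul(Rational(1, 2), Pow(H, -1))) = Mul(Rational(1, 2), Pow(H, -1), Add(-5, H)))
l = -112 (l = Mul(7, -16) = -112)
u = 256 (u = Mul(Add(-16, -112), -2) = Mul(-128, -2) = 256)
Mul(Function('T')(Add(-15, Mul(-1, 12))), Add(89, u)) = Mul(Mul(Rational(1, 2), Pow(Add(-15, Mul(-1, 12)), -1), Add(-5, Add(-15, Mul(-1, 12)))), Add(89, 256)) = Mul(Mul(Rational(1, 2), Pow(Add(-15, -12), -1), Add(-5, Add(-15, -12))), 345) = Mul(Mul(Rational(1, 2), Pow(-27, -1), Add(-5, -27)), 345) = Mul(Mul(Rational(1, 2), Rational(-1, 27), -32), 345) = Mul(Rational(16, 27), 345) = Rational(1840, 9)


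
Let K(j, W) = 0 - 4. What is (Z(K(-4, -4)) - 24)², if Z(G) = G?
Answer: 784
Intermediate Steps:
K(j, W) = -4
(Z(K(-4, -4)) - 24)² = (-4 - 24)² = (-28)² = 784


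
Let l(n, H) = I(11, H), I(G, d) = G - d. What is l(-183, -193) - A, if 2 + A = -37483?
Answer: 37689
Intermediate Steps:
A = -37485 (A = -2 - 37483 = -37485)
l(n, H) = 11 - H
l(-183, -193) - A = (11 - 1*(-193)) - 1*(-37485) = (11 + 193) + 37485 = 204 + 37485 = 37689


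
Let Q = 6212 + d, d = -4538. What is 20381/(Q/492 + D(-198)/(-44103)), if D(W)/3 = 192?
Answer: 24568928642/4085835 ≈ 6013.2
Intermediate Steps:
Q = 1674 (Q = 6212 - 4538 = 1674)
D(W) = 576 (D(W) = 3*192 = 576)
20381/(Q/492 + D(-198)/(-44103)) = 20381/(1674/492 + 576/(-44103)) = 20381/(1674*(1/492) + 576*(-1/44103)) = 20381/(279/82 - 192/14701) = 20381/(4085835/1205482) = 20381*(1205482/4085835) = 24568928642/4085835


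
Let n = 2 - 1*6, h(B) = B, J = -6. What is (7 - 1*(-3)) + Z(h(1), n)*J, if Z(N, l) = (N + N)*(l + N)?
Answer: 46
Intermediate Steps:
n = -4 (n = 2 - 6 = -4)
Z(N, l) = 2*N*(N + l) (Z(N, l) = (2*N)*(N + l) = 2*N*(N + l))
(7 - 1*(-3)) + Z(h(1), n)*J = (7 - 1*(-3)) + (2*1*(1 - 4))*(-6) = (7 + 3) + (2*1*(-3))*(-6) = 10 - 6*(-6) = 10 + 36 = 46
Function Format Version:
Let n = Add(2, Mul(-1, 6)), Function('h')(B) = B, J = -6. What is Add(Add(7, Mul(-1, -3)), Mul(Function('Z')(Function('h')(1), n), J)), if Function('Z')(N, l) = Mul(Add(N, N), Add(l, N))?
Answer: 46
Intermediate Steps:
n = -4 (n = Add(2, -6) = -4)
Function('Z')(N, l) = Mul(2, N, Add(N, l)) (Function('Z')(N, l) = Mul(Mul(2, N), Add(N, l)) = Mul(2, N, Add(N, l)))
Add(Add(7, Mul(-1, -3)), Mul(Function('Z')(Function('h')(1), n), J)) = Add(Add(7, Mul(-1, -3)), Mul(Mul(2, 1, Add(1, -4)), -6)) = Add(Add(7, 3), Mul(Mul(2, 1, -3), -6)) = Add(10, Mul(-6, -6)) = Add(10, 36) = 46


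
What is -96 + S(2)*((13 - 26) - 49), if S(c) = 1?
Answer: -158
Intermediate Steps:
-96 + S(2)*((13 - 26) - 49) = -96 + 1*((13 - 26) - 49) = -96 + 1*(-13 - 49) = -96 + 1*(-62) = -96 - 62 = -158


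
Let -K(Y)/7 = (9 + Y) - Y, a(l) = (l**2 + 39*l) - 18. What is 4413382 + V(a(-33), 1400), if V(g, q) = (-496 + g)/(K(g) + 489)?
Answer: 940050010/213 ≈ 4.4134e+6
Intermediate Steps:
a(l) = -18 + l**2 + 39*l
K(Y) = -63 (K(Y) = -7*((9 + Y) - Y) = -7*9 = -63)
V(g, q) = -248/213 + g/426 (V(g, q) = (-496 + g)/(-63 + 489) = (-496 + g)/426 = (-496 + g)*(1/426) = -248/213 + g/426)
4413382 + V(a(-33), 1400) = 4413382 + (-248/213 + (-18 + (-33)**2 + 39*(-33))/426) = 4413382 + (-248/213 + (-18 + 1089 - 1287)/426) = 4413382 + (-248/213 + (1/426)*(-216)) = 4413382 + (-248/213 - 36/71) = 4413382 - 356/213 = 940050010/213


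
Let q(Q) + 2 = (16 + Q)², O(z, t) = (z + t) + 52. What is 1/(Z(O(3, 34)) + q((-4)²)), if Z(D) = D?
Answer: 1/1111 ≈ 0.00090009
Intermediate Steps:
O(z, t) = 52 + t + z (O(z, t) = (t + z) + 52 = 52 + t + z)
q(Q) = -2 + (16 + Q)²
1/(Z(O(3, 34)) + q((-4)²)) = 1/((52 + 34 + 3) + (-2 + (16 + (-4)²)²)) = 1/(89 + (-2 + (16 + 16)²)) = 1/(89 + (-2 + 32²)) = 1/(89 + (-2 + 1024)) = 1/(89 + 1022) = 1/1111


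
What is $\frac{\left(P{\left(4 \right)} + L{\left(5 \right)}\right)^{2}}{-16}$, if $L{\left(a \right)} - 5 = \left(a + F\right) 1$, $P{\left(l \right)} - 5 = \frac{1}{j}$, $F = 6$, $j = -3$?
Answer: $- \frac{961}{36} \approx -26.694$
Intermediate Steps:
$P{\left(l \right)} = \frac{14}{3}$ ($P{\left(l \right)} = 5 + \frac{1}{-3} = 5 - \frac{1}{3} = \frac{14}{3}$)
$L{\left(a \right)} = 11 + a$ ($L{\left(a \right)} = 5 + \left(a + 6\right) 1 = 5 + \left(6 + a\right) 1 = 5 + \left(6 + a\right) = 11 + a$)
$\frac{\left(P{\left(4 \right)} + L{\left(5 \right)}\right)^{2}}{-16} = \frac{\left(\frac{14}{3} + \left(11 + 5\right)\right)^{2}}{-16} = \left(\frac{14}{3} + 16\right)^{2} \left(- \frac{1}{16}\right) = \left(\frac{62}{3}\right)^{2} \left(- \frac{1}{16}\right) = \frac{3844}{9} \left(- \frac{1}{16}\right) = - \frac{961}{36}$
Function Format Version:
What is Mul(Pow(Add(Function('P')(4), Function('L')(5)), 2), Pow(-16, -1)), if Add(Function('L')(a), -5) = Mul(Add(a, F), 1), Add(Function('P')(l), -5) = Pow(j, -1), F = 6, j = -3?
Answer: Rational(-961, 36) ≈ -26.694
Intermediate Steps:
Function('P')(l) = Rational(14, 3) (Function('P')(l) = Add(5, Pow(-3, -1)) = Add(5, Rational(-1, 3)) = Rational(14, 3))
Function('L')(a) = Add(11, a) (Function('L')(a) = Add(5, Mul(Add(a, 6), 1)) = Add(5, Mul(Add(6, a), 1)) = Add(5, Add(6, a)) = Add(11, a))
Mul(Pow(Add(Function('P')(4), Function('L')(5)), 2), Pow(-16, -1)) = Mul(Pow(Add(Rational(14, 3), Add(11, 5)), 2), Pow(-16, -1)) = Mul(Pow(Add(Rational(14, 3), 16), 2), Rational(-1, 16)) = Mul(Pow(Rational(62, 3), 2), Rational(-1, 16)) = Mul(Rational(3844, 9), Rational(-1, 16)) = Rational(-961, 36)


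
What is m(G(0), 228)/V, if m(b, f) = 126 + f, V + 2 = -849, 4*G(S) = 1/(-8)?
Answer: -354/851 ≈ -0.41598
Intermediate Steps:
G(S) = -1/32 (G(S) = (¼)/(-8) = (¼)*(-⅛) = -1/32)
V = -851 (V = -2 - 849 = -851)
m(G(0), 228)/V = (126 + 228)/(-851) = 354*(-1/851) = -354/851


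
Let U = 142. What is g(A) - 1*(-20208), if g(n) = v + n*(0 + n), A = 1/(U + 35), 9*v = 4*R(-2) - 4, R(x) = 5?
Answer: 633152129/31329 ≈ 20210.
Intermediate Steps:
v = 16/9 (v = (4*5 - 4)/9 = (20 - 4)/9 = (⅑)*16 = 16/9 ≈ 1.7778)
A = 1/177 (A = 1/(142 + 35) = 1/177 ≈ 0.0056497)
g(n) = 16/9 + n² (g(n) = 16/9 + n*(0 + n) = 16/9 + n*n = 16/9 + n²)
g(A) - 1*(-20208) = (16/9 + (1/177)²) - 1*(-20208) = (16/9 + 1/31329) + 20208 = 55697/31329 + 20208 = 633152129/31329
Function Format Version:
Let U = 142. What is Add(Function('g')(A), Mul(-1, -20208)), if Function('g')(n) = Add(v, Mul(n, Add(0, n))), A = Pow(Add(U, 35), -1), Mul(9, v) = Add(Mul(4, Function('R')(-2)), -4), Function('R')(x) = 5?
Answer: Rational(633152129, 31329) ≈ 20210.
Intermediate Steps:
v = Rational(16, 9) (v = Mul(Rational(1, 9), Add(Mul(4, 5), -4)) = Mul(Rational(1, 9), Add(20, -4)) = Mul(Rational(1, 9), 16) = Rational(16, 9) ≈ 1.7778)
A = Rational(1, 177) (A = Pow(Add(142, 35), -1) = Pow(177, -1) = Rational(1, 177) ≈ 0.0056497)
Function('g')(n) = Add(Rational(16, 9), Pow(n, 2)) (Function('g')(n) = Add(Rational(16, 9), Mul(n, Add(0, n))) = Add(Rational(16, 9), Mul(n, n)) = Add(Rational(16, 9), Pow(n, 2)))
Add(Function('g')(A), Mul(-1, -20208)) = Add(Add(Rational(16, 9), Pow(Rational(1, 177), 2)), Mul(-1, -20208)) = Add(Add(Rational(16, 9), Rational(1, 31329)), 20208) = Add(Rational(55697, 31329), 20208) = Rational(633152129, 31329)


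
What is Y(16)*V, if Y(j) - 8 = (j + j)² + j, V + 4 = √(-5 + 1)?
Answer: -4192 + 2096*I ≈ -4192.0 + 2096.0*I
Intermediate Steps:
V = -4 + 2*I (V = -4 + √(-5 + 1) = -4 + √(-4) = -4 + 2*I ≈ -4.0 + 2.0*I)
Y(j) = 8 + j + 4*j² (Y(j) = 8 + ((j + j)² + j) = 8 + ((2*j)² + j) = 8 + (4*j² + j) = 8 + (j + 4*j²) = 8 + j + 4*j²)
Y(16)*V = (8 + 16 + 4*16²)*(-4 + 2*I) = (8 + 16 + 4*256)*(-4 + 2*I) = (8 + 16 + 1024)*(-4 + 2*I) = 1048*(-4 + 2*I) = -4192 + 2096*I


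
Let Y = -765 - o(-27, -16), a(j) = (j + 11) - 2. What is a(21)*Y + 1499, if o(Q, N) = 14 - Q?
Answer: -22681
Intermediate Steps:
a(j) = 9 + j (a(j) = (11 + j) - 2 = 9 + j)
Y = -806 (Y = -765 - (14 - 1*(-27)) = -765 - (14 + 27) = -765 - 1*41 = -765 - 41 = -806)
a(21)*Y + 1499 = (9 + 21)*(-806) + 1499 = 30*(-806) + 1499 = -24180 + 1499 = -22681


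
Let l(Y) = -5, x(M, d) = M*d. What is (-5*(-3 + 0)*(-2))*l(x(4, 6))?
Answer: 150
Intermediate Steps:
(-5*(-3 + 0)*(-2))*l(x(4, 6)) = (-5*(-3 + 0)*(-2))*(-5) = (-5*(-3)*(-2))*(-5) = (15*(-2))*(-5) = -30*(-5) = 150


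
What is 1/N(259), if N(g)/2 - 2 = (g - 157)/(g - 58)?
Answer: 67/336 ≈ 0.19940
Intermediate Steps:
N(g) = 4 + 2*(-157 + g)/(-58 + g) (N(g) = 4 + 2*((g - 157)/(g - 58)) = 4 + 2*((-157 + g)/(-58 + g)) = 4 + 2*(-157 + g)/(-58 + g))
1/N(259) = 1/(6*(-91 + 259)/(-58 + 259)) = 1/(6*168/201) = 1/(6*(1/201)*168) = 1/(336/67) = 67/336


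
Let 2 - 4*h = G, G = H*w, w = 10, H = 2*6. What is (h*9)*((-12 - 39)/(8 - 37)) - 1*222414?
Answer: -12927093/58 ≈ -2.2288e+5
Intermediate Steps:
H = 12
G = 120 (G = 12*10 = 120)
h = -59/2 (h = ½ - ¼*120 = ½ - 30 = -59/2 ≈ -29.500)
(h*9)*((-12 - 39)/(8 - 37)) - 1*222414 = (-59/2*9)*((-12 - 39)/(8 - 37)) - 1*222414 = -(-27081)/(2*(-29)) - 222414 = -(-27081)*(-1)/(2*29) - 222414 = -531/2*51/29 - 222414 = -27081/58 - 222414 = -12927093/58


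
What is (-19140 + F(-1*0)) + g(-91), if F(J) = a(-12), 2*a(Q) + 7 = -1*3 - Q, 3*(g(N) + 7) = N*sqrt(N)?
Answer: -19146 - 91*I*sqrt(91)/3 ≈ -19146.0 - 289.36*I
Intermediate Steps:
g(N) = -7 + N**(3/2)/3 (g(N) = -7 + (N*sqrt(N))/3 = -7 + N**(3/2)/3)
a(Q) = -5 - Q/2 (a(Q) = -7/2 + (-1*3 - Q)/2 = -7/2 + (-3 - Q)/2 = -7/2 + (-3/2 - Q/2) = -5 - Q/2)
F(J) = 1 (F(J) = -5 - 1/2*(-12) = -5 + 6 = 1)
(-19140 + F(-1*0)) + g(-91) = (-19140 + 1) + (-7 + (-91)**(3/2)/3) = -19139 + (-7 + (-91*I*sqrt(91))/3) = -19139 + (-7 - 91*I*sqrt(91)/3) = -19146 - 91*I*sqrt(91)/3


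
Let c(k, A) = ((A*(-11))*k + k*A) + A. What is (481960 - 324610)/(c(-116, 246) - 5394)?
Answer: 26225/46702 ≈ 0.56154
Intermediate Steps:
c(k, A) = A - 10*A*k (c(k, A) = ((-11*A)*k + A*k) + A = (-11*A*k + A*k) + A = -10*A*k + A = A - 10*A*k)
(481960 - 324610)/(c(-116, 246) - 5394) = (481960 - 324610)/(246*(1 - 10*(-116)) - 5394) = 157350/(246*(1 + 1160) - 5394) = 157350/(246*1161 - 5394) = 157350/(285606 - 5394) = 157350/280212 = 157350*(1/280212) = 26225/46702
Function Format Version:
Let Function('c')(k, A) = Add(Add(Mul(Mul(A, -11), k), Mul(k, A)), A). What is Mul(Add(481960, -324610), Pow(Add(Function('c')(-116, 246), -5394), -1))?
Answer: Rational(26225, 46702) ≈ 0.56154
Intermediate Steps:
Function('c')(k, A) = Add(A, Mul(-10, A, k)) (Function('c')(k, A) = Add(Add(Mul(Mul(-11, A), k), Mul(A, k)), A) = Add(Add(Mul(-11, A, k), Mul(A, k)), A) = Add(Mul(-10, A, k), A) = Add(A, Mul(-10, A, k)))
Mul(Add(481960, -324610), Pow(Add(Function('c')(-116, 246), -5394), -1)) = Mul(Add(481960, -324610), Pow(Add(Mul(246, Add(1, Mul(-10, -116))), -5394), -1)) = Mul(157350, Pow(Add(Mul(246, Add(1, 1160)), -5394), -1)) = Mul(157350, Pow(Add(Mul(246, 1161), -5394), -1)) = Mul(157350, Pow(Add(285606, -5394), -1)) = Mul(157350, Pow(280212, -1)) = Mul(157350, Rational(1, 280212)) = Rational(26225, 46702)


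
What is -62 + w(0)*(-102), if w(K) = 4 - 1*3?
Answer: -164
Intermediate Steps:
w(K) = 1 (w(K) = 4 - 3 = 1)
-62 + w(0)*(-102) = -62 + 1*(-102) = -62 - 102 = -164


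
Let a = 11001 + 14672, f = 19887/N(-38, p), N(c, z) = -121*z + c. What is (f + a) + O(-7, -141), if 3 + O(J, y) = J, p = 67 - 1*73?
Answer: 17676031/688 ≈ 25692.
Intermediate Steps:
p = -6 (p = 67 - 73 = -6)
N(c, z) = c - 121*z
O(J, y) = -3 + J
f = 19887/688 (f = 19887/(-38 - 121*(-6)) = 19887/(-38 + 726) = 19887/688 ≈ 28.906)
a = 25673
(f + a) + O(-7, -141) = (19887/688 + 25673) + (-3 - 7) = 17682911/688 - 10 = 17676031/688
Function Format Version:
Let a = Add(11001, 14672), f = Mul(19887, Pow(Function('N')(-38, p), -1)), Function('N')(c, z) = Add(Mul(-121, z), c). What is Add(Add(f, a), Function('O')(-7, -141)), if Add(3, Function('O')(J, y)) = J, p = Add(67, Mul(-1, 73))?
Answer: Rational(17676031, 688) ≈ 25692.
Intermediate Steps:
p = -6 (p = Add(67, -73) = -6)
Function('N')(c, z) = Add(c, Mul(-121, z))
Function('O')(J, y) = Add(-3, J)
f = Rational(19887, 688) (f = Mul(19887, Pow(Add(-38, Mul(-121, -6)), -1)) = Mul(19887, Pow(Add(-38, 726), -1)) = Mul(19887, Pow(688, -1)) = Mul(19887, Rational(1, 688)) = Rational(19887, 688) ≈ 28.906)
a = 25673
Add(Add(f, a), Function('O')(-7, -141)) = Add(Add(Rational(19887, 688), 25673), Add(-3, -7)) = Add(Rational(17682911, 688), -10) = Rational(17676031, 688)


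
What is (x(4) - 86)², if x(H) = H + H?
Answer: 6084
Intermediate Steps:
x(H) = 2*H
(x(4) - 86)² = (2*4 - 86)² = (8 - 86)² = (-78)² = 6084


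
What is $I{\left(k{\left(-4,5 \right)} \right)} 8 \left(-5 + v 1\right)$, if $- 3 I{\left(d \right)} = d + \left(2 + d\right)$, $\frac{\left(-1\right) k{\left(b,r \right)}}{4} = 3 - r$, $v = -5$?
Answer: $480$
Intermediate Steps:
$k{\left(b,r \right)} = -12 + 4 r$ ($k{\left(b,r \right)} = - 4 \left(3 - r\right) = -12 + 4 r$)
$I{\left(d \right)} = - \frac{2}{3} - \frac{2 d}{3}$ ($I{\left(d \right)} = - \frac{d + \left(2 + d\right)}{3} = - \frac{2 + 2 d}{3} = - \frac{2}{3} - \frac{2 d}{3}$)
$I{\left(k{\left(-4,5 \right)} \right)} 8 \left(-5 + v 1\right) = \left(- \frac{2}{3} - \frac{2 \left(-12 + 4 \cdot 5\right)}{3}\right) 8 \left(-5 - 5\right) = \left(- \frac{2}{3} - \frac{2 \left(-12 + 20\right)}{3}\right) 8 \left(-5 - 5\right) = \left(- \frac{2}{3} - \frac{16}{3}\right) 8 \left(-10\right) = \left(-6\right) 8 \left(-10\right) = \left(-48\right) \left(-10\right) = 480$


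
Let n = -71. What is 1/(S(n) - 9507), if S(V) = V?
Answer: -1/9578 ≈ -0.00010441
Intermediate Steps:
1/(S(n) - 9507) = 1/(-71 - 9507) = 1/(-9578) = -1/9578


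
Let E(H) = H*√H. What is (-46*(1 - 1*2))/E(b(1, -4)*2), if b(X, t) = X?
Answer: 23*√2/2 ≈ 16.263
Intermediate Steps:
E(H) = H^(3/2)
(-46*(1 - 1*2))/E(b(1, -4)*2) = (-46*(1 - 1*2))/((1*2)^(3/2)) = (-46*(1 - 2))/(2^(3/2)) = (-46*(-1))/((2*√2)) = 46*(√2/4) = 23*√2/2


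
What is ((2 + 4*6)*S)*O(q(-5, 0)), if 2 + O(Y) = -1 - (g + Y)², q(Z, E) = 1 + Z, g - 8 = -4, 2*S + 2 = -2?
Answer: 156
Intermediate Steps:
S = -2 (S = -1 + (½)*(-2) = -1 - 1 = -2)
g = 4 (g = 8 - 4 = 4)
O(Y) = -3 - (4 + Y)² (O(Y) = -2 + (-1 - (4 + Y)²) = -3 - (4 + Y)²)
((2 + 4*6)*S)*O(q(-5, 0)) = ((2 + 4*6)*(-2))*(-3 - (4 + (1 - 5))²) = ((2 + 24)*(-2))*(-3 - (4 - 4)²) = (26*(-2))*(-3 - 1*0²) = -52*(-3 - 1*0) = -52*(-3 + 0) = -52*(-3) = 156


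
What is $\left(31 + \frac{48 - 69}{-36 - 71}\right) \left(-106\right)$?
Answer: $- \frac{353828}{107} \approx -3306.8$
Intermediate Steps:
$\left(31 + \frac{48 - 69}{-36 - 71}\right) \left(-106\right) = \left(31 - \frac{21}{-107}\right) \left(-106\right) = \left(31 - - \frac{21}{107}\right) \left(-106\right) = \left(31 + \frac{21}{107}\right) \left(-106\right) = \frac{3338}{107} \left(-106\right) = - \frac{353828}{107}$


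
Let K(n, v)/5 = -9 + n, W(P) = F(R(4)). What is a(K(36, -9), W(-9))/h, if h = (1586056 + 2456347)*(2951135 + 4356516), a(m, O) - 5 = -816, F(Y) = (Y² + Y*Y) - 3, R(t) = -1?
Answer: -811/29540470325353 ≈ -2.7454e-11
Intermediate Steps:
F(Y) = -3 + 2*Y² (F(Y) = (Y² + Y²) - 3 = 2*Y² - 3 = -3 + 2*Y²)
W(P) = -1 (W(P) = -3 + 2*(-1)² = -3 + 2*1 = -3 + 2 = -1)
K(n, v) = -45 + 5*n (K(n, v) = 5*(-9 + n) = -45 + 5*n)
a(m, O) = -811 (a(m, O) = 5 - 816 = -811)
h = 29540470325353 (h = 4042403*7307651 = 29540470325353)
a(K(36, -9), W(-9))/h = -811/29540470325353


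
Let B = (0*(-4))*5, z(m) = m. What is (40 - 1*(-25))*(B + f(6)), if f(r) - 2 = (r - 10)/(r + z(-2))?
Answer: 65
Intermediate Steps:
f(r) = 2 + (-10 + r)/(-2 + r) (f(r) = 2 + (r - 10)/(r - 2) = 2 + (-10 + r)/(-2 + r))
B = 0 (B = 0*5 = 0)
(40 - 1*(-25))*(B + f(6)) = (40 - 1*(-25))*(0 + (-14 + 3*6)/(-2 + 6)) = (40 + 25)*(0 + (-14 + 18)/4) = 65*(0 + (¼)*4) = 65*(0 + 1) = 65*1 = 65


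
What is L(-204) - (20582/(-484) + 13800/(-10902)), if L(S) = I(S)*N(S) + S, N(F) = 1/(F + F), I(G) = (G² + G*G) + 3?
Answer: -473490499/1300024 ≈ -364.22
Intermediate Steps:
I(G) = 3 + 2*G² (I(G) = (G² + G²) + 3 = 2*G² + 3 = 3 + 2*G²)
N(F) = 1/(2*F)
L(S) = S + (3 + 2*S²)/(2*S) (L(S) = (3 + 2*S²)*(1/(2*S)) + S = (3 + 2*S²)/(2*S) + S = S + (3 + 2*S²)/(2*S))
L(-204) - (20582/(-484) + 13800/(-10902)) = (2*(-204) + (3/2)/(-204)) - (20582/(-484) + 13800/(-10902)) = (-408 + (3/2)*(-1/204)) - (20582*(-1/484) + 13800*(-1/10902)) = (-408 - 1/136) - (-10291/242 - 100/79) = -55489/136 - 1*(-837189/19118) = -55489/136 + 837189/19118 = -473490499/1300024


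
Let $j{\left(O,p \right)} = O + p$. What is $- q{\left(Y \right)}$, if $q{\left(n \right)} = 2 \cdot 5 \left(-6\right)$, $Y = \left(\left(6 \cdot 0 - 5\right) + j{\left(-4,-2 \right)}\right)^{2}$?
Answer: $60$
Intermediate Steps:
$Y = 121$ ($Y = \left(\left(6 \cdot 0 - 5\right) - 6\right)^{2} = \left(\left(0 - 5\right) - 6\right)^{2} = \left(-5 - 6\right)^{2} = \left(-11\right)^{2} = 121$)
$q{\left(n \right)} = -60$ ($q{\left(n \right)} = 10 \left(-6\right) = -60$)
$- q{\left(Y \right)} = \left(-1\right) \left(-60\right) = 60$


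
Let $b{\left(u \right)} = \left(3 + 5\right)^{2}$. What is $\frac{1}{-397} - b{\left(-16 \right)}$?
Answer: $- \frac{25409}{397} \approx -64.003$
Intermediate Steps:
$b{\left(u \right)} = 64$ ($b{\left(u \right)} = 8^{2} = 64$)
$\frac{1}{-397} - b{\left(-16 \right)} = \frac{1}{-397} - 64 = - \frac{1}{397} - 64 = - \frac{25409}{397}$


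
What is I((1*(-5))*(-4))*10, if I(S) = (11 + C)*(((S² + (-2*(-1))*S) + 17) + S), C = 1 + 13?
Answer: 119250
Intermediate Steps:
C = 14
I(S) = 425 + 25*S² + 75*S (I(S) = (11 + 14)*(((S² + (-2*(-1))*S) + 17) + S) = 25*(((S² + 2*S) + 17) + S) = 25*((17 + S² + 2*S) + S) = 25*(17 + S² + 3*S) = 425 + 25*S² + 75*S)
I((1*(-5))*(-4))*10 = (425 + 25*((1*(-5))*(-4))² + 75*((1*(-5))*(-4)))*10 = (425 + 25*(-5*(-4))² + 75*(-5*(-4)))*10 = (425 + 25*20² + 75*20)*10 = (425 + 25*400 + 1500)*10 = (425 + 10000 + 1500)*10 = 11925*10 = 119250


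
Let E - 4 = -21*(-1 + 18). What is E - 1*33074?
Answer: -33427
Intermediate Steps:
E = -353 (E = 4 - 21*(-1 + 18) = 4 - 21*17 = 4 - 357 = -353)
E - 1*33074 = -353 - 1*33074 = -353 - 33074 = -33427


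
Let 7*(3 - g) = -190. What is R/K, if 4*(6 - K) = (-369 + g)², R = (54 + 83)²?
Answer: -919681/1406302 ≈ -0.65397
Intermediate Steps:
g = 211/7 (g = 3 - ⅐*(-190) = 3 + 190/7 = 211/7 ≈ 30.143)
R = 18769 (R = 137² = 18769)
K = -1406302/49 (K = 6 - (-369 + 211/7)²/4 = 6 - (-2372/7)²/4 = 6 - ¼*5626384/49 = 6 - 1406596/49 = -1406302/49 ≈ -28700.)
R/K = 18769/(-1406302/49) = 18769*(-49/1406302) = -919681/1406302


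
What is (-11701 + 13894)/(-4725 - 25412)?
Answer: -2193/30137 ≈ -0.072768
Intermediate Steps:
(-11701 + 13894)/(-4725 - 25412) = 2193/(-30137) = 2193*(-1/30137) = -2193/30137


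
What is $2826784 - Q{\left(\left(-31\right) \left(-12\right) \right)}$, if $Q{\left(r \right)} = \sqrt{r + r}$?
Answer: $2826784 - 2 \sqrt{186} \approx 2.8268 \cdot 10^{6}$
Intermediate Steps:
$Q{\left(r \right)} = \sqrt{2} \sqrt{r}$ ($Q{\left(r \right)} = \sqrt{2 r} = \sqrt{2} \sqrt{r}$)
$2826784 - Q{\left(\left(-31\right) \left(-12\right) \right)} = 2826784 - \sqrt{2} \sqrt{\left(-31\right) \left(-12\right)} = 2826784 - \sqrt{2} \sqrt{372} = 2826784 - \sqrt{2} \cdot 2 \sqrt{93} = 2826784 - 2 \sqrt{186}$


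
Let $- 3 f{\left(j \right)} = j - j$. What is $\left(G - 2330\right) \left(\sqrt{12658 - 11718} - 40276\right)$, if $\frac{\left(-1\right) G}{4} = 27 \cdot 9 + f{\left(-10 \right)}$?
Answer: $132991352 - 6604 \sqrt{235} \approx 1.3289 \cdot 10^{8}$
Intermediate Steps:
$f{\left(j \right)} = 0$ ($f{\left(j \right)} = - \frac{j - j}{3} = \left(- \frac{1}{3}\right) 0 = 0$)
$G = -972$ ($G = - 4 \left(27 \cdot 9 + 0\right) = - 4 \left(243 + 0\right) = \left(-4\right) 243 = -972$)
$\left(G - 2330\right) \left(\sqrt{12658 - 11718} - 40276\right) = \left(-972 - 2330\right) \left(\sqrt{12658 - 11718} - 40276\right) = - 3302 \left(\sqrt{940} - 40276\right) = - 3302 \left(2 \sqrt{235} - 40276\right) = - 3302 \left(-40276 + 2 \sqrt{235}\right) = 132991352 - 6604 \sqrt{235}$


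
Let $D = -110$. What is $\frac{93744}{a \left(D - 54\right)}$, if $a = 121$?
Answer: $- \frac{23436}{4961} \approx -4.724$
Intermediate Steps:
$\frac{93744}{a \left(D - 54\right)} = \frac{93744}{121 \left(-110 - 54\right)} = \frac{93744}{121 \left(-164\right)} = \frac{93744}{-19844} = 93744 \left(- \frac{1}{19844}\right) = - \frac{23436}{4961}$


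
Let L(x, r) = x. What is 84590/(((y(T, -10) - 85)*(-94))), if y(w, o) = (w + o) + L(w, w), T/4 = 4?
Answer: 42295/2961 ≈ 14.284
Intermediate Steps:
T = 16 (T = 4*4 = 16)
y(w, o) = o + 2*w (y(w, o) = (w + o) + w = (o + w) + w = o + 2*w)
84590/(((y(T, -10) - 85)*(-94))) = 84590/((((-10 + 2*16) - 85)*(-94))) = 84590/((((-10 + 32) - 85)*(-94))) = 84590/(((22 - 85)*(-94))) = 84590/((-63*(-94))) = 84590/5922 = 84590*(1/5922) = 42295/2961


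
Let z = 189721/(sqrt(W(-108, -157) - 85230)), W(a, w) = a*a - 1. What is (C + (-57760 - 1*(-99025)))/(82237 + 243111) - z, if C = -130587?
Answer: -44661/162674 + 189721*I*sqrt(73567)/73567 ≈ -0.27454 + 699.48*I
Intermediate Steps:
W(a, w) = -1 + a**2 (W(a, w) = a**2 - 1 = -1 + a**2)
z = -189721*I*sqrt(73567)/73567 (z = 189721/(sqrt((-1 + (-108)**2) - 85230)) = 189721/(sqrt((-1 + 11664) - 85230)) = 189721/(sqrt(11663 - 85230)) = 189721/(sqrt(-73567)) = 189721/((I*sqrt(73567))) = 189721*(-I*sqrt(73567)/73567) = -189721*I*sqrt(73567)/73567 ≈ -699.48*I)
(C + (-57760 - 1*(-99025)))/(82237 + 243111) - z = (-130587 + (-57760 - 1*(-99025)))/(82237 + 243111) - (-189721)*I*sqrt(73567)/73567 = (-130587 + (-57760 + 99025))/325348 + 189721*I*sqrt(73567)/73567 = (-130587 + 41265)*(1/325348) + 189721*I*sqrt(73567)/73567 = -89322*1/325348 + 189721*I*sqrt(73567)/73567 = -44661/162674 + 189721*I*sqrt(73567)/73567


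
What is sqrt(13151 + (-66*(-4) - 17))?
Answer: sqrt(13398) ≈ 115.75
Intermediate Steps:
sqrt(13151 + (-66*(-4) - 17)) = sqrt(13151 + (264 - 17)) = sqrt(13151 + 247) = sqrt(13398)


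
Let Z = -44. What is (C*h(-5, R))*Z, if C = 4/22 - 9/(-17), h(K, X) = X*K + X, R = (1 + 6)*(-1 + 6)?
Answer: 74480/17 ≈ 4381.2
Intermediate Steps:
R = 35 (R = 7*5 = 35)
h(K, X) = X + K*X (h(K, X) = K*X + X = X + K*X)
C = 133/187 (C = 4*(1/22) - 9*(-1/17) = 2/11 + 9/17 = 133/187 ≈ 0.71123)
(C*h(-5, R))*Z = (133*(35*(1 - 5))/187)*(-44) = (133*(35*(-4))/187)*(-44) = ((133/187)*(-140))*(-44) = -18620/187*(-44) = 74480/17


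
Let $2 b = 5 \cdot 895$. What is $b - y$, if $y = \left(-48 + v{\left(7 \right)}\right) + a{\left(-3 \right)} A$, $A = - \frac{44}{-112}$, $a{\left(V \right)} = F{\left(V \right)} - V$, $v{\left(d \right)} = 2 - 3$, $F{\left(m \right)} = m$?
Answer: $\frac{4573}{2} \approx 2286.5$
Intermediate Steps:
$v{\left(d \right)} = -1$
$a{\left(V \right)} = 0$ ($a{\left(V \right)} = V - V = 0$)
$A = \frac{11}{28}$ ($A = \left(-44\right) \left(- \frac{1}{112}\right) = \frac{11}{28} \approx 0.39286$)
$b = \frac{4475}{2}$ ($b = \frac{5 \cdot 895}{2} = \frac{1}{2} \cdot 4475 = \frac{4475}{2} \approx 2237.5$)
$y = -49$ ($y = \left(-48 - 1\right) + 0 \cdot \frac{11}{28} = -49 + 0 = -49$)
$b - y = \frac{4475}{2} - -49 = \frac{4475}{2} + 49 = \frac{4573}{2}$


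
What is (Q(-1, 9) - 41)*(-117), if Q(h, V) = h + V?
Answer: 3861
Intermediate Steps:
Q(h, V) = V + h
(Q(-1, 9) - 41)*(-117) = ((9 - 1) - 41)*(-117) = (8 - 41)*(-117) = -33*(-117) = 3861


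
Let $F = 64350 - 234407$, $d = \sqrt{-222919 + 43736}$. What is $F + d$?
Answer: $-170057 + i \sqrt{179183} \approx -1.7006 \cdot 10^{5} + 423.3 i$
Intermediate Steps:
$d = i \sqrt{179183}$ ($d = \sqrt{-179183} = i \sqrt{179183} \approx 423.3 i$)
$F = -170057$ ($F = 64350 - 234407 = -170057$)
$F + d = -170057 + i \sqrt{179183}$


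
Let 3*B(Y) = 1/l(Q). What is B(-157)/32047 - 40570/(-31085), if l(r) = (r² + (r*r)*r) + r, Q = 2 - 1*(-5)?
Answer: 311255147743/238485730203 ≈ 1.3051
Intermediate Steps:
Q = 7 (Q = 2 + 5 = 7)
l(r) = r + r² + r³ (l(r) = (r² + r²*r) + r = (r² + r³) + r = r + r² + r³)
B(Y) = 1/1197 (B(Y) = 1/(3*((7*(1 + 7 + 7²)))) = 1/(3*((7*(1 + 7 + 49)))) = 1/(3*((7*57))) = (⅓)/399 = (⅓)*(1/399) = 1/1197)
B(-157)/32047 - 40570/(-31085) = (1/1197)/32047 - 40570/(-31085) = (1/1197)*(1/32047) - 40570*(-1/31085) = 1/38360259 + 8114/6217 = 311255147743/238485730203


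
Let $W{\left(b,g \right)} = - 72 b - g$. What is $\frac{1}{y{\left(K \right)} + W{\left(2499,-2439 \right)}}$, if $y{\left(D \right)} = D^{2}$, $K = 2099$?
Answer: $\frac{1}{4228312} \approx 2.365 \cdot 10^{-7}$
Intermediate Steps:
$W{\left(b,g \right)} = - g - 72 b$
$\frac{1}{y{\left(K \right)} + W{\left(2499,-2439 \right)}} = \frac{1}{2099^{2} - 177489} = \frac{1}{4405801 + \left(2439 - 179928\right)} = \frac{1}{4405801 - 177489} = \frac{1}{4228312}$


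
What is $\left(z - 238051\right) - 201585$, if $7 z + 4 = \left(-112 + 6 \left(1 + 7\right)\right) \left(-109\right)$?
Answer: $-438640$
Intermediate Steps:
$z = 996$ ($z = - \frac{4}{7} + \frac{\left(-112 + 6 \left(1 + 7\right)\right) \left(-109\right)}{7} = - \frac{4}{7} + \frac{\left(-112 + 6 \cdot 8\right) \left(-109\right)}{7} = - \frac{4}{7} + \frac{\left(-112 + 48\right) \left(-109\right)}{7} = - \frac{4}{7} + \frac{\left(-64\right) \left(-109\right)}{7} = - \frac{4}{7} + \frac{1}{7} \cdot 6976 = - \frac{4}{7} + \frac{6976}{7} = 996$)
$\left(z - 238051\right) - 201585 = \left(996 - 238051\right) - 201585 = -237055 - 201585 = -438640$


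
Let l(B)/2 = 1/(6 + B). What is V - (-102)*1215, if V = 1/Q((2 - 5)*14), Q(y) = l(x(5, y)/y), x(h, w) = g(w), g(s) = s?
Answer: 247867/2 ≈ 1.2393e+5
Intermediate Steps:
x(h, w) = w
l(B) = 2/(6 + B)
Q(y) = 2/7 (Q(y) = 2/(6 + y/y) = 2/(6 + 1) = 2/7)
V = 7/2 (V = 1/(2/7) = 7/2 ≈ 3.5000)
V - (-102)*1215 = 7/2 - (-102)*1215 = 7/2 - 1*(-123930) = 7/2 + 123930 = 247867/2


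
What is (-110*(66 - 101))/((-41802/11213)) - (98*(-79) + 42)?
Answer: 139352675/20901 ≈ 6667.3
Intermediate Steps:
(-110*(66 - 101))/((-41802/11213)) - (98*(-79) + 42) = (-110*(-35))/((-41802*1/11213)) - (-7742 + 42) = 3850/(-41802/11213) - 1*(-7700) = 3850*(-11213/41802) + 7700 = -21585025/20901 + 7700 = 139352675/20901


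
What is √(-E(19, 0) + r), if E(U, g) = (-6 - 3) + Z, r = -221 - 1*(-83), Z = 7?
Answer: 2*I*√34 ≈ 11.662*I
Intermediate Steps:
r = -138 (r = -221 + 83 = -138)
E(U, g) = -2 (E(U, g) = (-6 - 3) + 7 = -9 + 7 = -2)
√(-E(19, 0) + r) = √(-1*(-2) - 138) = √(2 - 138) = √(-136) = 2*I*√34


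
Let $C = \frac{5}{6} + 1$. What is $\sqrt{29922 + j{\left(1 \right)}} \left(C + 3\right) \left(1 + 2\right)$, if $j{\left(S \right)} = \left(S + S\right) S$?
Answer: $29 \sqrt{7481} \approx 2508.3$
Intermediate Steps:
$j{\left(S \right)} = 2 S^{2}$ ($j{\left(S \right)} = 2 S S = 2 S^{2}$)
$C = \frac{11}{6}$ ($C = 5 \cdot \frac{1}{6} + 1 = \frac{5}{6} + 1 = \frac{11}{6} \approx 1.8333$)
$\sqrt{29922 + j{\left(1 \right)}} \left(C + 3\right) \left(1 + 2\right) = \sqrt{29922 + 2 \cdot 1^{2}} \left(\frac{11}{6} + 3\right) \left(1 + 2\right) = \sqrt{29922 + 2 \cdot 1} \cdot \frac{29}{6} \cdot 3 = \sqrt{29922 + 2} \cdot \frac{29}{2} = \sqrt{29924} \cdot \frac{29}{2} = 2 \sqrt{7481} \cdot \frac{29}{2} = 29 \sqrt{7481}$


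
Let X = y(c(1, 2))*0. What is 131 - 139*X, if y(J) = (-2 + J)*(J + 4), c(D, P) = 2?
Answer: 131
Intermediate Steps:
y(J) = (-2 + J)*(4 + J)
X = 0 (X = (-8 + 2**2 + 2*2)*0 = (-8 + 4 + 4)*0 = 0*0 = 0)
131 - 139*X = 131 - 139*0 = 131 + 0 = 131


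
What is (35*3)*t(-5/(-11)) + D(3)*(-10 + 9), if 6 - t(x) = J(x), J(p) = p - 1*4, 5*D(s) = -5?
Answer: 11036/11 ≈ 1003.3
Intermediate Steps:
D(s) = -1 (D(s) = (⅕)*(-5) = -1)
J(p) = -4 + p (J(p) = p - 4 = -4 + p)
t(x) = 10 - x (t(x) = 6 - (-4 + x) = 6 + (4 - x) = 10 - x)
(35*3)*t(-5/(-11)) + D(3)*(-10 + 9) = (35*3)*(10 - (-5)/(-11)) - (-10 + 9) = 105*(10 - (-5)*(-1)/11) - 1*(-1) = 105*(10 - 1*5/11) + 1 = 105*(10 - 5/11) + 1 = 105*(105/11) + 1 = 11025/11 + 1 = 11036/11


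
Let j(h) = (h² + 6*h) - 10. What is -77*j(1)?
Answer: 231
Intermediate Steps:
j(h) = -10 + h² + 6*h
-77*j(1) = -77*(-10 + 1² + 6*1) = -77*(-10 + 1 + 6) = -77*(-3) = 231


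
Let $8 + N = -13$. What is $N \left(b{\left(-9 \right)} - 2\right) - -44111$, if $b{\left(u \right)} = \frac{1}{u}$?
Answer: $\frac{132466}{3} \approx 44155.0$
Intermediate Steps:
$N = -21$ ($N = -8 - 13 = -21$)
$N \left(b{\left(-9 \right)} - 2\right) - -44111 = - 21 \left(\frac{1}{-9} - 2\right) - -44111 = - 21 \left(- \frac{1}{9} - 2\right) + 44111 = \left(-21\right) \left(- \frac{19}{9}\right) + 44111 = \frac{133}{3} + 44111 = \frac{132466}{3}$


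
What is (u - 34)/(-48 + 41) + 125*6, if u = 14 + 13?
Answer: 751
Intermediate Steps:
u = 27
(u - 34)/(-48 + 41) + 125*6 = (27 - 34)/(-48 + 41) + 125*6 = -7/(-7) + 750 = -7*(-⅐) + 750 = 1 + 750 = 751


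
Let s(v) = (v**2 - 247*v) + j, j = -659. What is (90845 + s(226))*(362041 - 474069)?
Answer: -9571672320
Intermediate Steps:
s(v) = -659 + v**2 - 247*v (s(v) = (v**2 - 247*v) - 659 = -659 + v**2 - 247*v)
(90845 + s(226))*(362041 - 474069) = (90845 + (-659 + 226**2 - 247*226))*(362041 - 474069) = (90845 + (-659 + 51076 - 55822))*(-112028) = (90845 - 5405)*(-112028) = 85440*(-112028) = -9571672320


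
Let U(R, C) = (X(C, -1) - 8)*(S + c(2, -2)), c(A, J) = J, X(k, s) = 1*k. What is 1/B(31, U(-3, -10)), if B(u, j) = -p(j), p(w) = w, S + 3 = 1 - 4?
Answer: -1/144 ≈ -0.0069444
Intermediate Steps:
X(k, s) = k
S = -6 (S = -3 + (1 - 4) = -3 - 3 = -6)
U(R, C) = 64 - 8*C (U(R, C) = (C - 8)*(-6 - 2) = (-8 + C)*(-8) = 64 - 8*C)
B(u, j) = -j
1/B(31, U(-3, -10)) = 1/(-(64 - 8*(-10))) = 1/(-(64 + 80)) = 1/(-1*144) = 1/(-144) = -1/144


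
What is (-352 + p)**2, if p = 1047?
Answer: 483025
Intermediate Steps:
(-352 + p)**2 = (-352 + 1047)**2 = 695**2 = 483025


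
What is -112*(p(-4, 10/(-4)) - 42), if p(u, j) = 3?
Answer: 4368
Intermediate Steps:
-112*(p(-4, 10/(-4)) - 42) = -112*(3 - 42) = -112*(-39) = 4368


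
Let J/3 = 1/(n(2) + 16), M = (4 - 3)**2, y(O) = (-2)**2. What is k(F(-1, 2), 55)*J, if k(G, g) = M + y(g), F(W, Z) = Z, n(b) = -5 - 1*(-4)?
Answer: 1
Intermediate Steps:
y(O) = 4
n(b) = -1 (n(b) = -5 + 4 = -1)
M = 1 (M = 1**2 = 1)
J = 1/5 (J = 3/(-1 + 16) = 3/15 = 3*(1/15) = 1/5 ≈ 0.20000)
k(G, g) = 5 (k(G, g) = 1 + 4 = 5)
k(F(-1, 2), 55)*J = 5*(1/5) = 1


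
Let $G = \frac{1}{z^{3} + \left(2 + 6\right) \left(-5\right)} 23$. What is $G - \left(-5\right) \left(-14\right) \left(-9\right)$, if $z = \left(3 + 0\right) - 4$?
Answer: $\frac{25807}{41} \approx 629.44$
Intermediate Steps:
$z = -1$ ($z = 3 - 4 = -1$)
$G = - \frac{23}{41}$ ($G = \frac{1}{\left(-1\right)^{3} + \left(2 + 6\right) \left(-5\right)} 23 = \frac{1}{-1 + 8 \left(-5\right)} 23 = \frac{1}{-1 - 40} \cdot 23 = \frac{1}{-41} \cdot 23 = \left(- \frac{1}{41}\right) 23 = - \frac{23}{41} \approx -0.56098$)
$G - \left(-5\right) \left(-14\right) \left(-9\right) = - \frac{23}{41} - \left(-5\right) \left(-14\right) \left(-9\right) = - \frac{23}{41} - 70 \left(-9\right) = - \frac{23}{41} - -630 = - \frac{23}{41} + 630 = \frac{25807}{41}$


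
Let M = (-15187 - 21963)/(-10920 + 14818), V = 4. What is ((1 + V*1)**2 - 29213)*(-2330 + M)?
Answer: 133089837060/1949 ≈ 6.8286e+7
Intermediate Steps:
M = -18575/1949 (M = -37150/3898 = -37150*1/3898 = -18575/1949 ≈ -9.5305)
((1 + V*1)**2 - 29213)*(-2330 + M) = ((1 + 4*1)**2 - 29213)*(-2330 - 18575/1949) = ((1 + 4)**2 - 29213)*(-4559745/1949) = (5**2 - 29213)*(-4559745/1949) = (25 - 29213)*(-4559745/1949) = -29188*(-4559745/1949) = 133089837060/1949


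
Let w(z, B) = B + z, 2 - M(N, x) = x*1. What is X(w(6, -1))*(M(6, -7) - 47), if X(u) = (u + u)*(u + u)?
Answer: -3800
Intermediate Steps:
M(N, x) = 2 - x
X(u) = 4*u**2 (X(u) = (2*u)*(2*u) = 4*u**2)
X(w(6, -1))*(M(6, -7) - 47) = (4*(-1 + 6)**2)*((2 - 1*(-7)) - 47) = (4*5**2)*((2 + 7) - 47) = (4*25)*(9 - 47) = 100*(-38) = -3800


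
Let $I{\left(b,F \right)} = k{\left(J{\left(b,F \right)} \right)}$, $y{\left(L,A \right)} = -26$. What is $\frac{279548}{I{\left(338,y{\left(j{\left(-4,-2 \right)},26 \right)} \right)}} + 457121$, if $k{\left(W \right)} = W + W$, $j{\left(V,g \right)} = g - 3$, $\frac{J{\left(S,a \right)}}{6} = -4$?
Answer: $\frac{5415565}{12} \approx 4.513 \cdot 10^{5}$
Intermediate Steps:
$J{\left(S,a \right)} = -24$ ($J{\left(S,a \right)} = 6 \left(-4\right) = -24$)
$j{\left(V,g \right)} = -3 + g$
$k{\left(W \right)} = 2 W$
$I{\left(b,F \right)} = -48$ ($I{\left(b,F \right)} = 2 \left(-24\right) = -48$)
$\frac{279548}{I{\left(338,y{\left(j{\left(-4,-2 \right)},26 \right)} \right)}} + 457121 = \frac{279548}{-48} + 457121 = 279548 \left(- \frac{1}{48}\right) + 457121 = - \frac{69887}{12} + 457121 = \frac{5415565}{12}$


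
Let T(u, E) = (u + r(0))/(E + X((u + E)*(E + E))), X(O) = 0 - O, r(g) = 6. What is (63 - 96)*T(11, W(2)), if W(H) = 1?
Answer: 561/23 ≈ 24.391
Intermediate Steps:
X(O) = -O
T(u, E) = (6 + u)/(E - 2*E*(E + u)) (T(u, E) = (u + 6)/(E - (u + E)*(E + E)) = (6 + u)/(E - (E + u)*2*E) = (6 + u)/(E - 2*E*(E + u)))
(63 - 96)*T(11, W(2)) = (63 - 96)*((-6 - 1*11)/(1*(-1 + 2*1 + 2*11))) = -33*(-6 - 11)/(-1 + 2 + 22) = -33*(-17)/23 = -33*(-17/23) = 561/23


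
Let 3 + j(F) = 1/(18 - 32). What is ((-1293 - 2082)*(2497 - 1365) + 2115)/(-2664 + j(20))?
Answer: 53457390/37339 ≈ 1431.7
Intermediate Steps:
j(F) = -43/14 (j(F) = -3 + 1/(18 - 32) = -3 + 1/(-14) = -3 - 1/14 = -43/14)
((-1293 - 2082)*(2497 - 1365) + 2115)/(-2664 + j(20)) = ((-1293 - 2082)*(2497 - 1365) + 2115)/(-2664 - 43/14) = (-3375*1132 + 2115)/(-37339/14) = (-3820500 + 2115)*(-14/37339) = -3818385*(-14/37339) = 53457390/37339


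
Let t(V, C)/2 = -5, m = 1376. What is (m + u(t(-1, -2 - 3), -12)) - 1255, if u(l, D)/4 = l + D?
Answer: 33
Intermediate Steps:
t(V, C) = -10 (t(V, C) = 2*(-5) = -10)
u(l, D) = 4*D + 4*l (u(l, D) = 4*(l + D) = 4*(D + l) = 4*D + 4*l)
(m + u(t(-1, -2 - 3), -12)) - 1255 = (1376 + (4*(-12) + 4*(-10))) - 1255 = (1376 + (-48 - 40)) - 1255 = (1376 - 88) - 1255 = 1288 - 1255 = 33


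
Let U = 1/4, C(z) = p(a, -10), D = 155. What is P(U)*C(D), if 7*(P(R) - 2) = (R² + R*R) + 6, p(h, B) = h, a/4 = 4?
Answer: 46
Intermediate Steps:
a = 16 (a = 4*4 = 16)
C(z) = 16
U = ¼ ≈ 0.25000
P(R) = 20/7 + 2*R²/7 (P(R) = 2 + ((R² + R*R) + 6)/7 = 2 + ((R² + R²) + 6)/7 = 2 + (2*R² + 6)/7 = 2 + (6 + 2*R²)/7 = 2 + (6/7 + 2*R²/7) = 20/7 + 2*R²/7)
P(U)*C(D) = (20/7 + 2*(¼)²/7)*16 = (20/7 + (2/7)*(1/16))*16 = (20/7 + 1/56)*16 = (23/8)*16 = 46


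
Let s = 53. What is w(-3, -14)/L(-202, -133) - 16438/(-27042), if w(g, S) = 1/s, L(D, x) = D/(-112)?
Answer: 44753483/72377913 ≈ 0.61833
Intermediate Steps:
L(D, x) = -D/112 (L(D, x) = D*(-1/112) = -D/112)
w(g, S) = 1/53
w(-3, -14)/L(-202, -133) - 16438/(-27042) = 1/(53*((-1/112*(-202)))) - 16438/(-27042) = 1/(53*(101/56)) - 16438*(-1/27042) = (1/53)*(56/101) + 8219/13521 = 56/5353 + 8219/13521 = 44753483/72377913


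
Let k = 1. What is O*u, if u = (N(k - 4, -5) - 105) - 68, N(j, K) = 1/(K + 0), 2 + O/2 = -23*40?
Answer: 1596904/5 ≈ 3.1938e+5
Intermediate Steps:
O = -1844 (O = -4 + 2*(-23*40) = -4 + 2*(-920) = -4 - 1840 = -1844)
N(j, K) = 1/K
u = -866/5 (u = (1/(-5) - 105) - 68 = (-⅕ - 105) - 68 = -526/5 - 68 = -866/5 ≈ -173.20)
O*u = -1844*(-866/5) = 1596904/5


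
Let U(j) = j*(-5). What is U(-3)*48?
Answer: 720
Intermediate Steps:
U(j) = -5*j
U(-3)*48 = -5*(-3)*48 = 15*48 = 720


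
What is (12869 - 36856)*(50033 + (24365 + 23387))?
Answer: -2345568795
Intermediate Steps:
(12869 - 36856)*(50033 + (24365 + 23387)) = -23987*(50033 + 47752) = -23987*97785 = -2345568795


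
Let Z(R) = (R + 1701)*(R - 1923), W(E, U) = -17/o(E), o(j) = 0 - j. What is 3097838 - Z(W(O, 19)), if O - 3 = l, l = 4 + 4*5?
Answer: 4643001278/729 ≈ 6.3690e+6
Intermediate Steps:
o(j) = -j
l = 24 (l = 4 + 20 = 24)
O = 27 (O = 3 + 24 = 27)
W(E, U) = 17/E (W(E, U) = -17*(-1/E) = -(-17)/E = 17/E)
Z(R) = (-1923 + R)*(1701 + R) (Z(R) = (1701 + R)*(-1923 + R) = (-1923 + R)*(1701 + R))
3097838 - Z(W(O, 19)) = 3097838 - (-3271023 + (17/27)² - 3774/27) = 3097838 - (-3271023 + (17*(1/27))² - 3774/27) = 3097838 - (-3271023 + (17/27)² - 222*17/27) = 3097838 - (-3271023 + 289/729 - 1258/9) = 3097838 - 1*(-2384677376/729) = 3097838 + 2384677376/729 = 4643001278/729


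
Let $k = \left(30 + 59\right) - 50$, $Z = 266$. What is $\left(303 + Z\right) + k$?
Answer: $608$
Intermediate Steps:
$k = 39$ ($k = 89 - 50 = 39$)
$\left(303 + Z\right) + k = \left(303 + 266\right) + 39 = 569 + 39 = 608$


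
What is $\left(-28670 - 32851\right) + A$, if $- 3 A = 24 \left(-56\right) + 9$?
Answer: $-61076$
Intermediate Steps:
$A = 445$ ($A = - \frac{24 \left(-56\right) + 9}{3} = - \frac{-1344 + 9}{3} = \left(- \frac{1}{3}\right) \left(-1335\right) = 445$)
$\left(-28670 - 32851\right) + A = \left(-28670 - 32851\right) + 445 = -61521 + 445 = -61076$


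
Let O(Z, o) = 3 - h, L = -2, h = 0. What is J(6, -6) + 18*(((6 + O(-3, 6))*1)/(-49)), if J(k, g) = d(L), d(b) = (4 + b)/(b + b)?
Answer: -373/98 ≈ -3.8061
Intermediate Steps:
d(b) = (4 + b)/(2*b) (d(b) = (4 + b)/((2*b)) = (4 + b)*(1/(2*b)) = (4 + b)/(2*b))
J(k, g) = -1/2 (J(k, g) = (1/2)*(4 - 2)/(-2) = (1/2)*(-1/2)*2 = -1/2)
O(Z, o) = 3 (O(Z, o) = 3 - 1*0 = 3 + 0 = 3)
J(6, -6) + 18*(((6 + O(-3, 6))*1)/(-49)) = -1/2 + 18*(((6 + 3)*1)/(-49)) = -1/2 + 18*((9*1)*(-1/49)) = -1/2 + 18*(9*(-1/49)) = -1/2 + 18*(-9/49) = -1/2 - 162/49 = -373/98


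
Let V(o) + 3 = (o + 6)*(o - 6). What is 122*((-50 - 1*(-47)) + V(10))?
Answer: 7076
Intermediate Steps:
V(o) = -3 + (-6 + o)*(6 + o) (V(o) = -3 + (o + 6)*(o - 6) = -3 + (6 + o)*(-6 + o) = -3 + (-6 + o)*(6 + o))
122*((-50 - 1*(-47)) + V(10)) = 122*((-50 - 1*(-47)) + (-39 + 10²)) = 122*((-50 + 47) + (-39 + 100)) = 122*(-3 + 61) = 122*58 = 7076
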